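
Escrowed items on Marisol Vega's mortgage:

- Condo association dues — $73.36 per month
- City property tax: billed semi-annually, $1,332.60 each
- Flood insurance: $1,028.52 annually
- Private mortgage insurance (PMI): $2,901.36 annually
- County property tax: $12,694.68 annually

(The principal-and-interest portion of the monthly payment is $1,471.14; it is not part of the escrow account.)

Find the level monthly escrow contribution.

$1,680.84

Condo association dues = $73.36 × 12 = $880.32 per year
City property tax = $1,332.60 × 2 = $2,665.20 per year
Flood insurance = $1,028.52 per year
Private mortgage insurance (PMI) = $2,901.36 per year
County property tax = $12,694.68 per year
Total per year = $20,170.08
Monthly = $20,170.08 ÷ 12 = $1,680.84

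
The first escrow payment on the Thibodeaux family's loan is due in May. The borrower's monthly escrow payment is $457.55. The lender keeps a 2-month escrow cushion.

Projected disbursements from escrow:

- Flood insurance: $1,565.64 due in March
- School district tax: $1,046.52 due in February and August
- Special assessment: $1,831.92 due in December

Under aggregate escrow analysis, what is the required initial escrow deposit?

Cushion = 2 × $457.55 = $915.10
Trial balance (start $0, +$457.55 each month, − disbursements):
  May: +$457.55 → $457.55
  Jun: +$457.55 → $915.10
  Jul: +$457.55 → $1,372.65
  Aug: +$457.55 − $1,046.52 → $783.68
  Sep: +$457.55 → $1,241.23
  Oct: +$457.55 → $1,698.78
  Nov: +$457.55 → $2,156.33
  Dec: +$457.55 − $1,831.92 → $781.96
  Jan: +$457.55 → $1,239.51
  Feb: +$457.55 − $1,046.52 → $650.54
  Mar: +$457.55 − $1,565.64 → -$457.55
  Apr: +$457.55 → $0.00
Lowest trial balance = -$457.55 (Mar)
Initial deposit = cushion − low point = $915.10 − (-$457.55) = $1,372.65

$1,372.65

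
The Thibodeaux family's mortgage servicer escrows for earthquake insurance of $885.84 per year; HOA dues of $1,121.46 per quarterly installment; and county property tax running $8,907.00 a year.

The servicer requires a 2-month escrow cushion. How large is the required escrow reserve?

$2,379.78

Earthquake insurance — $885.84 per year
HOA dues — $1,121.46 × 4 = $4,485.84 per year
County property tax — $8,907.00 per year
Yearly total = $14,278.68
Monthly escrow = $14,278.68 / 12 = $1,189.89
Cushion = 2 × $1,189.89 = $2,379.78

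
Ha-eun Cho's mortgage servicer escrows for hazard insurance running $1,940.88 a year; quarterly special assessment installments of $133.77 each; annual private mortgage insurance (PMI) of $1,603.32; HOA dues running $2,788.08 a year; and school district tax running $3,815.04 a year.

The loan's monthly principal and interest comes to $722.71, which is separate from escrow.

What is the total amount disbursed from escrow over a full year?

Hazard insurance: $1,940.88 annually
Special assessment: $133.77 × 4 = $535.08 annually
Private mortgage insurance (PMI): $1,603.32 annually
HOA dues: $2,788.08 annually
School district tax: $3,815.04 annually
Total annual escrow = $1,940.88 + $535.08 + $1,603.32 + $2,788.08 + $3,815.04 = $10,682.40

$10,682.40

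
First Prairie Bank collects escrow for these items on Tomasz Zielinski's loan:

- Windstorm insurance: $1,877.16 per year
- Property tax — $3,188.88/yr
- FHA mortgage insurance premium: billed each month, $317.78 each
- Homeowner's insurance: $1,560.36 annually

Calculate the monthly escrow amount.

$869.98

Windstorm insurance = $1,877.16 annually
Property tax = $3,188.88 annually
FHA mortgage insurance premium = $317.78 × 12 = $3,813.36 annually
Homeowner's insurance = $1,560.36 annually
Total annual escrow = $10,439.76
Base monthly escrow = $10,439.76 / 12 = $869.98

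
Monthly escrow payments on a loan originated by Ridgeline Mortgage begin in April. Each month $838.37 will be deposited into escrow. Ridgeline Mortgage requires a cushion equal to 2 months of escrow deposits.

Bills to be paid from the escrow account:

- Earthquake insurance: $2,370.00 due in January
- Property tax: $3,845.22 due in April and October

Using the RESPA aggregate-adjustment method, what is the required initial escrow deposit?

$4,683.59

Cushion = 2 × $838.37 = $1,676.74
Trial balance (start $0, +$838.37 each month, − disbursements):
  Apr: +$838.37 − $3,845.22 → -$3,006.85
  May: +$838.37 → -$2,168.48
  Jun: +$838.37 → -$1,330.11
  Jul: +$838.37 → -$491.74
  Aug: +$838.37 → $346.63
  Sep: +$838.37 → $1,185.00
  Oct: +$838.37 − $3,845.22 → -$1,821.85
  Nov: +$838.37 → -$983.48
  Dec: +$838.37 → -$145.11
  Jan: +$838.37 − $2,370.00 → -$1,676.74
  Feb: +$838.37 → -$838.37
  Mar: +$838.37 → $0.00
Lowest trial balance = -$3,006.85 (Apr)
Initial deposit = cushion − low point = $1,676.74 − (-$3,006.85) = $4,683.59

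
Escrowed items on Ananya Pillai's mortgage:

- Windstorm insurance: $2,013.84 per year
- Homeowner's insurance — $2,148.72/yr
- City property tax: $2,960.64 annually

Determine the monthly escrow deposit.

Windstorm insurance — $2,013.84
Homeowner's insurance — $2,148.72
City property tax — $2,960.64
Total per year = $2,013.84 + $2,148.72 + $2,960.64 = $7,123.20
Per month = $7,123.20 / 12 = $593.60

$593.60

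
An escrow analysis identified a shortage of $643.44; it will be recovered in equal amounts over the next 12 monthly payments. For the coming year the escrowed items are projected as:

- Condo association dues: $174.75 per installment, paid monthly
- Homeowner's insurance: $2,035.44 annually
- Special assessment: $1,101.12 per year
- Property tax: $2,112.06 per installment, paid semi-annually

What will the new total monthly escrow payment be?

$841.76

Condo association dues = $174.75 × 12 = $2,097.00 annually
Homeowner's insurance = $2,035.44 annually
Special assessment = $1,101.12 annually
Property tax = $2,112.06 × 2 = $4,224.12 annually
Total annual escrow = $2,097.00 + $2,035.44 + $1,101.12 + $4,224.12 = $9,457.68
Monthly = $9,457.68 / 12 = $788.14
Shortage spread = $643.44 ÷ 12 = $53.62/mo
New monthly escrow = $788.14 + $53.62 = $841.76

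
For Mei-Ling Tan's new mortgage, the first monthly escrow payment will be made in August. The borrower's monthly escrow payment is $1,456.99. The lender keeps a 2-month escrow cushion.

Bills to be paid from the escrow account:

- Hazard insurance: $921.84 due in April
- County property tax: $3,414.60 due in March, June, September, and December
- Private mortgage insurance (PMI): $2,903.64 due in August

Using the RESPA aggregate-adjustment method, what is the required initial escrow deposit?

Cushion = 2 × $1,456.99 = $2,913.98
Trial balance (start $0, +$1,456.99 each month, − disbursements):
  Aug: +$1,456.99 − $2,903.64 → -$1,446.65
  Sep: +$1,456.99 − $3,414.60 → -$3,404.26
  Oct: +$1,456.99 → -$1,947.27
  Nov: +$1,456.99 → -$490.28
  Dec: +$1,456.99 − $3,414.60 → -$2,447.89
  Jan: +$1,456.99 → -$990.90
  Feb: +$1,456.99 → $466.09
  Mar: +$1,456.99 − $3,414.60 → -$1,491.52
  Apr: +$1,456.99 − $921.84 → -$956.37
  May: +$1,456.99 → $500.62
  Jun: +$1,456.99 − $3,414.60 → -$1,456.99
  Jul: +$1,456.99 → $0.00
Lowest trial balance = -$3,404.26 (Sep)
Initial deposit = cushion − low point = $2,913.98 − (-$3,404.26) = $6,318.24

$6,318.24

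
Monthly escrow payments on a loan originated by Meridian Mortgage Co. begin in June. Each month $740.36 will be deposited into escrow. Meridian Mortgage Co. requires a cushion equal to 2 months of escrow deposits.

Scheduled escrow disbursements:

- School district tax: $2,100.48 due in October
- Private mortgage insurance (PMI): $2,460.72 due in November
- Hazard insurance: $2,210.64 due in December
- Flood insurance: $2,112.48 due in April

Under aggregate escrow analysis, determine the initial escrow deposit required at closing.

$3,070.04

Cushion = 2 × $740.36 = $1,480.72
Trial balance (start $0, +$740.36 each month, − disbursements):
  Jun: +$740.36 → $740.36
  Jul: +$740.36 → $1,480.72
  Aug: +$740.36 → $2,221.08
  Sep: +$740.36 → $2,961.44
  Oct: +$740.36 − $2,100.48 → $1,601.32
  Nov: +$740.36 − $2,460.72 → -$119.04
  Dec: +$740.36 − $2,210.64 → -$1,589.32
  Jan: +$740.36 → -$848.96
  Feb: +$740.36 → -$108.60
  Mar: +$740.36 → $631.76
  Apr: +$740.36 − $2,112.48 → -$740.36
  May: +$740.36 → $0.00
Lowest trial balance = -$1,589.32 (Dec)
Initial deposit = cushion − low point = $1,480.72 − (-$1,589.32) = $3,070.04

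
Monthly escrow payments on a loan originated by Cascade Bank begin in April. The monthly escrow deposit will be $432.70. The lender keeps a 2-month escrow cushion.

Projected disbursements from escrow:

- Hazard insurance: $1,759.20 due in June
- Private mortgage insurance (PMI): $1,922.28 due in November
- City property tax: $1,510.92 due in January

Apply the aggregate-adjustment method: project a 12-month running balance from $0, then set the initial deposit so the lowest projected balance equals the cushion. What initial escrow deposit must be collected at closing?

$1,730.80

Cushion = 2 × $432.70 = $865.40
Trial balance (start $0, +$432.70 each month, − disbursements):
  Apr: +$432.70 → $432.70
  May: +$432.70 → $865.40
  Jun: +$432.70 − $1,759.20 → -$461.10
  Jul: +$432.70 → -$28.40
  Aug: +$432.70 → $404.30
  Sep: +$432.70 → $837.00
  Oct: +$432.70 → $1,269.70
  Nov: +$432.70 − $1,922.28 → -$219.88
  Dec: +$432.70 → $212.82
  Jan: +$432.70 − $1,510.92 → -$865.40
  Feb: +$432.70 → -$432.70
  Mar: +$432.70 → $0.00
Lowest trial balance = -$865.40 (Jan)
Initial deposit = cushion − low point = $865.40 − (-$865.40) = $1,730.80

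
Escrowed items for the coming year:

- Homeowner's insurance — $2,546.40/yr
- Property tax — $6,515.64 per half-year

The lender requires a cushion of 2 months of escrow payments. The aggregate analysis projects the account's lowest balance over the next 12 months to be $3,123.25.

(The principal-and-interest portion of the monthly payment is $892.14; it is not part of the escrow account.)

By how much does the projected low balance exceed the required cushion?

Homeowner's insurance: $2,546.40 annually
Property tax: $6,515.64 × 2 = $13,031.28 annually
Total per year = $15,577.68
Per month = $15,577.68 ÷ 12 = $1,298.14
Required reserve = 2 × $1,298.14 = $2,596.28
Excess over cushion: $3,123.25 − $2,596.28 = $526.97

$526.97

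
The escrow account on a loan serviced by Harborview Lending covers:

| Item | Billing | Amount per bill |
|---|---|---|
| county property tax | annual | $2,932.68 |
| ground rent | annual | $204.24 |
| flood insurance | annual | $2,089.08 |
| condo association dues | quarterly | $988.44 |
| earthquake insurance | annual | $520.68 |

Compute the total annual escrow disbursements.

$9,700.44

County property tax: $2,932.68 per year
Ground rent: $204.24 per year
Flood insurance: $2,089.08 per year
Condo association dues: $988.44 × 4 = $3,953.76 per year
Earthquake insurance: $520.68 per year
Yearly total = $2,932.68 + $204.24 + $2,089.08 + $3,953.76 + $520.68 = $9,700.44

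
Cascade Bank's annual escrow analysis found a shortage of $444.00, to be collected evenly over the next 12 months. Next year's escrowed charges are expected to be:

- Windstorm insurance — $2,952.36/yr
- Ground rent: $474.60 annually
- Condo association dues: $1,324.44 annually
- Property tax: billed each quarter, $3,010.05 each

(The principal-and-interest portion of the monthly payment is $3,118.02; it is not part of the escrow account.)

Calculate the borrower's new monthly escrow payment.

Windstorm insurance = $2,952.36 annually
Ground rent = $474.60 annually
Condo association dues = $1,324.44 annually
Property tax = $3,010.05 × 4 = $12,040.20 annually
Total annual escrow = $16,791.60
Per month = $16,791.60 ÷ 12 = $1,399.30
Shortage per month = $444.00 ÷ 12 = $37.00
Adjusted monthly = $1,399.30 + $37.00 = $1,436.30

$1,436.30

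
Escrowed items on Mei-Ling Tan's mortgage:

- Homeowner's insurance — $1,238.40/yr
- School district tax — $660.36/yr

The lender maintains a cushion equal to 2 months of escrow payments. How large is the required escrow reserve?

Homeowner's insurance — $1,238.40 per year
School district tax — $660.36 per year
Total per year = $1,898.76
Per month = $1,898.76 / 12 = $158.23
Cushion = 2 × $158.23 = $316.46

$316.46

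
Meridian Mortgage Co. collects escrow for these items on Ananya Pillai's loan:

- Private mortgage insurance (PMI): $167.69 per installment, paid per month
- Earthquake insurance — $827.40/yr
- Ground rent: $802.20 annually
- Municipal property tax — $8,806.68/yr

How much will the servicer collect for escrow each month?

$1,037.38

Private mortgage insurance (PMI) = $167.69 × 12 = $2,012.28 per year
Earthquake insurance = $827.40 per year
Ground rent = $802.20 per year
Municipal property tax = $8,806.68 per year
Combined annual = $12,448.56
Base monthly escrow = $12,448.56 / 12 = $1,037.38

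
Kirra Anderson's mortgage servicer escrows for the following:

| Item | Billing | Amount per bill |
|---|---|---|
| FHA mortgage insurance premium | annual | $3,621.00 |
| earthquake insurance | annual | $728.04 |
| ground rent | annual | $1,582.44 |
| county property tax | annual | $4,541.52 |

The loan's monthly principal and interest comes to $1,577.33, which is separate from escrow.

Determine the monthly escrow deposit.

$872.75

FHA mortgage insurance premium: $3,621.00 per year
Earthquake insurance: $728.04 per year
Ground rent: $1,582.44 per year
County property tax: $4,541.52 per year
Total per year = $3,621.00 + $728.04 + $1,582.44 + $4,541.52 = $10,473.00
Monthly = $10,473.00 ÷ 12 = $872.75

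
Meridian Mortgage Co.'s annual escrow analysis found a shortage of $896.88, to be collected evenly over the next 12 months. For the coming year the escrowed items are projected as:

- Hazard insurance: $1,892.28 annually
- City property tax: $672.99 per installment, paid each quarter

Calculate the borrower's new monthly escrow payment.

Hazard insurance = $1,892.28
City property tax = $672.99 × 4 = $2,691.96
Yearly total = $1,892.28 + $2,691.96 = $4,584.24
Base monthly escrow = $4,584.24 / 12 = $382.02
Shortage spread = $896.88 / 12 = $74.74/mo
New monthly escrow = $382.02 + $74.74 = $456.76

$456.76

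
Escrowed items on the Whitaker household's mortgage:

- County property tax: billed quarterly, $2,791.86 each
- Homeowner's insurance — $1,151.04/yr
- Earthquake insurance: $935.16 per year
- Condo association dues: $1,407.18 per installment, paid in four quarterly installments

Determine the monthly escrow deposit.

$1,573.53

County property tax: $2,791.86 × 4 = $11,167.44 annually
Homeowner's insurance: $1,151.04 annually
Earthquake insurance: $935.16 annually
Condo association dues: $1,407.18 × 4 = $5,628.72 annually
Total per year = $11,167.44 + $1,151.04 + $935.16 + $5,628.72 = $18,882.36
Monthly escrow = $18,882.36 / 12 = $1,573.53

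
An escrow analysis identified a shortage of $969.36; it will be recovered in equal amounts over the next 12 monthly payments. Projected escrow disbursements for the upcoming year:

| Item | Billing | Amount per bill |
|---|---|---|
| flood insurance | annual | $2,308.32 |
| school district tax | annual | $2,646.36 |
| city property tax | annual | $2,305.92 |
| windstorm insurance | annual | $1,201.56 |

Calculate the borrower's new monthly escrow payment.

$785.96

Flood insurance — $2,308.32 annually
School district tax — $2,646.36 annually
City property tax — $2,305.92 annually
Windstorm insurance — $1,201.56 annually
Annual escrow total = $2,308.32 + $2,646.36 + $2,305.92 + $1,201.56 = $8,462.16
Monthly = $8,462.16 ÷ 12 = $705.18
Shortage spread = $969.36 / 12 = $80.78/mo
New monthly escrow = $705.18 + $80.78 = $785.96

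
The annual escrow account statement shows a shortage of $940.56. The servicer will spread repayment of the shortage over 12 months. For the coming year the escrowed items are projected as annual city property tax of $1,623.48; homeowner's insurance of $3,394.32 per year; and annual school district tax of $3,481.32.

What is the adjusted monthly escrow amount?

City property tax = $1,623.48/yr
Homeowner's insurance = $3,394.32/yr
School district tax = $3,481.32/yr
Total annual escrow = $1,623.48 + $3,394.32 + $3,481.32 = $8,499.12
Per month = $8,499.12 / 12 = $708.26
Shortage spread = $940.56 / 12 = $78.38/mo
Adjusted monthly = $708.26 + $78.38 = $786.64

$786.64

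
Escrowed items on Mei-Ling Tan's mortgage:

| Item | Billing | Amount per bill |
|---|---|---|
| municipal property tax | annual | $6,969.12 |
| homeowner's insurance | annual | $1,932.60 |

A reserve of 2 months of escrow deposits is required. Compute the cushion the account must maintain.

$1,483.62

Municipal property tax: $6,969.12
Homeowner's insurance: $1,932.60
Annual escrow total = $6,969.12 + $1,932.60 = $8,901.72
Base monthly escrow = $8,901.72 / 12 = $741.81
Cushion = 2 × $741.81 = $1,483.62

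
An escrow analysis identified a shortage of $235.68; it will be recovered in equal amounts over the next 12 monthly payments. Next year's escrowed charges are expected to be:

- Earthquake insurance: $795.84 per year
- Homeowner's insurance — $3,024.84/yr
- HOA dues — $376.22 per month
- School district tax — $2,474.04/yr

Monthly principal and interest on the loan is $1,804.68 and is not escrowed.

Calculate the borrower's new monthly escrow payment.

$920.42

Earthquake insurance — $795.84 per year
Homeowner's insurance — $3,024.84 per year
HOA dues — $376.22 × 12 = $4,514.64 per year
School district tax — $2,474.04 per year
Yearly total = $10,809.36
Monthly = $10,809.36 / 12 = $900.78
Shortage spread = $235.68 / 12 = $19.64/mo
New monthly escrow = $900.78 + $19.64 = $920.42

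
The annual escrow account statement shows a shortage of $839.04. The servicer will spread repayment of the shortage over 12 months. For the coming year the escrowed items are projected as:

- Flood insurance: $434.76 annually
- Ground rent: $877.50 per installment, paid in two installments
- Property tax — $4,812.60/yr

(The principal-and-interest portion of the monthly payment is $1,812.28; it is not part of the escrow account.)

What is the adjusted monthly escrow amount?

$653.45

Flood insurance: $434.76 annually
Ground rent: $877.50 × 2 = $1,755.00 annually
Property tax: $4,812.60 annually
Annual escrow total = $434.76 + $1,755.00 + $4,812.60 = $7,002.36
Base monthly escrow = $7,002.36 ÷ 12 = $583.53
Shortage spread = $839.04 ÷ 12 = $69.92/mo
Adjusted monthly = $583.53 + $69.92 = $653.45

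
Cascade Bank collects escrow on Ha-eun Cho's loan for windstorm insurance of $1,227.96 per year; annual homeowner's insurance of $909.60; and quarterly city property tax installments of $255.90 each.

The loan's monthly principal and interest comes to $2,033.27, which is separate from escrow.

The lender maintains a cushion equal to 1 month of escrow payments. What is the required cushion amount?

Windstorm insurance — $1,227.96/yr
Homeowner's insurance — $909.60/yr
City property tax — $255.90 × 4 = $1,023.60/yr
Combined annual = $3,161.16
Per month = $3,161.16 / 12 = $263.43
Cushion = 1 × $263.43 = $263.43

$263.43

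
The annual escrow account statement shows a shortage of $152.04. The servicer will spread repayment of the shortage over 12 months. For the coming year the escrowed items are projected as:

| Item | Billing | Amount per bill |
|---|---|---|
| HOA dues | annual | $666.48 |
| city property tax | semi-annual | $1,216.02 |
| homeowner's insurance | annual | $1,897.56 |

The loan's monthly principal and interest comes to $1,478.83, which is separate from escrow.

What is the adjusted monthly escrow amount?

$429.01

HOA dues: $666.48
City property tax: $1,216.02 × 2 = $2,432.04
Homeowner's insurance: $1,897.56
Annual escrow total = $4,996.08
Base monthly escrow = $4,996.08 ÷ 12 = $416.34
Monthly shortage recovery: $152.04 ÷ 12 = $12.67
New monthly escrow = $416.34 + $12.67 = $429.01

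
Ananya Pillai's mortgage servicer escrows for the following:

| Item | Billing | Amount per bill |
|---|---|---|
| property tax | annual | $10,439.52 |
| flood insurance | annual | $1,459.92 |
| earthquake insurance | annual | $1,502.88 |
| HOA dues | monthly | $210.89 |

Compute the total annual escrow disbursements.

Property tax — $10,439.52
Flood insurance — $1,459.92
Earthquake insurance — $1,502.88
HOA dues — $210.89 × 12 = $2,530.68
Combined annual = $10,439.52 + $1,459.92 + $1,502.88 + $2,530.68 = $15,933.00

$15,933.00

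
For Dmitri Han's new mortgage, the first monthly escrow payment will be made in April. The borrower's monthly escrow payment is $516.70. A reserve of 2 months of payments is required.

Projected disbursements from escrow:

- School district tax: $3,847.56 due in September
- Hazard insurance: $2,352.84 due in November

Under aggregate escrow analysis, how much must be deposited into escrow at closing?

$3,100.20

Cushion = 2 × $516.70 = $1,033.40
Trial balance (start $0, +$516.70 each month, − disbursements):
  Apr: +$516.70 → $516.70
  May: +$516.70 → $1,033.40
  Jun: +$516.70 → $1,550.10
  Jul: +$516.70 → $2,066.80
  Aug: +$516.70 → $2,583.50
  Sep: +$516.70 − $3,847.56 → -$747.36
  Oct: +$516.70 → -$230.66
  Nov: +$516.70 − $2,352.84 → -$2,066.80
  Dec: +$516.70 → -$1,550.10
  Jan: +$516.70 → -$1,033.40
  Feb: +$516.70 → -$516.70
  Mar: +$516.70 → $0.00
Lowest trial balance = -$2,066.80 (Nov)
Initial deposit = cushion − low point = $1,033.40 − (-$2,066.80) = $3,100.20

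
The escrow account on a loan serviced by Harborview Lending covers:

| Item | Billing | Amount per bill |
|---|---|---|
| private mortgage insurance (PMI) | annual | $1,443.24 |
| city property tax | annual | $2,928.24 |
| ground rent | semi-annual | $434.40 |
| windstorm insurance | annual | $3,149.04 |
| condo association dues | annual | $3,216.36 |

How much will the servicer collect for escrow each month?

Private mortgage insurance (PMI) — $1,443.24/yr
City property tax — $2,928.24/yr
Ground rent — $434.40 × 2 = $868.80/yr
Windstorm insurance — $3,149.04/yr
Condo association dues — $3,216.36/yr
Total annual escrow = $11,605.68
Per month = $11,605.68 / 12 = $967.14

$967.14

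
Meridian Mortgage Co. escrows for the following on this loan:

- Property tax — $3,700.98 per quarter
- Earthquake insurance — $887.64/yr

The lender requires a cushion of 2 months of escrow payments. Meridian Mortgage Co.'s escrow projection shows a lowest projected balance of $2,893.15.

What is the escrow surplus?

$277.89

Property tax — $3,700.98 × 4 = $14,803.92 annually
Earthquake insurance — $887.64 annually
Total per year = $15,691.56
Monthly = $15,691.56 / 12 = $1,307.63
Required cushion = 2 × $1,307.63 = $2,615.26
Excess over cushion: $2,893.15 − $2,615.26 = $277.89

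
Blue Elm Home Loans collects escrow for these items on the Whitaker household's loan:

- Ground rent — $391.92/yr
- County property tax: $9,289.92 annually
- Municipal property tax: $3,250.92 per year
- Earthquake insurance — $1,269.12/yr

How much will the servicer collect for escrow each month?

$1,183.49

Ground rent — $391.92
County property tax — $9,289.92
Municipal property tax — $3,250.92
Earthquake insurance — $1,269.12
Total per year = $391.92 + $9,289.92 + $3,250.92 + $1,269.12 = $14,201.88
Monthly escrow = $14,201.88 ÷ 12 = $1,183.49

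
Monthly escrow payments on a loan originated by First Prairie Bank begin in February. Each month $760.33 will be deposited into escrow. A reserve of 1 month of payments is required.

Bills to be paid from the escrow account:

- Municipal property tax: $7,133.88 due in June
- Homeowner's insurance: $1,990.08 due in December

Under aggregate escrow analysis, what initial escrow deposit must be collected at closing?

$4,092.56

Cushion = 1 × $760.33 = $760.33
Trial balance (start $0, +$760.33 each month, − disbursements):
  Feb: +$760.33 → $760.33
  Mar: +$760.33 → $1,520.66
  Apr: +$760.33 → $2,280.99
  May: +$760.33 → $3,041.32
  Jun: +$760.33 − $7,133.88 → -$3,332.23
  Jul: +$760.33 → -$2,571.90
  Aug: +$760.33 → -$1,811.57
  Sep: +$760.33 → -$1,051.24
  Oct: +$760.33 → -$290.91
  Nov: +$760.33 → $469.42
  Dec: +$760.33 − $1,990.08 → -$760.33
  Jan: +$760.33 → $0.00
Lowest trial balance = -$3,332.23 (Jun)
Initial deposit = cushion − low point = $760.33 − (-$3,332.23) = $4,092.56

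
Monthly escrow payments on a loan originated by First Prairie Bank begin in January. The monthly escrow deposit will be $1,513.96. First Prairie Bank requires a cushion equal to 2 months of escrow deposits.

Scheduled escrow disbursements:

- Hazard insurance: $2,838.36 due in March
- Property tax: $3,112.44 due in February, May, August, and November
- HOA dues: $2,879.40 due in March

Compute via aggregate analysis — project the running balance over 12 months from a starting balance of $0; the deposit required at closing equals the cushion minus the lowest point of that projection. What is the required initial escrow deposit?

$7,400.76

Cushion = 2 × $1,513.96 = $3,027.92
Trial balance (start $0, +$1,513.96 each month, − disbursements):
  Jan: +$1,513.96 → $1,513.96
  Feb: +$1,513.96 − $3,112.44 → -$84.52
  Mar: +$1,513.96 − $5,717.76 → -$4,288.32
  Apr: +$1,513.96 → -$2,774.36
  May: +$1,513.96 − $3,112.44 → -$4,372.84
  Jun: +$1,513.96 → -$2,858.88
  Jul: +$1,513.96 → -$1,344.92
  Aug: +$1,513.96 − $3,112.44 → -$2,943.40
  Sep: +$1,513.96 → -$1,429.44
  Oct: +$1,513.96 → $84.52
  Nov: +$1,513.96 − $3,112.44 → -$1,513.96
  Dec: +$1,513.96 → $0.00
Lowest trial balance = -$4,372.84 (May)
Initial deposit = cushion − low point = $3,027.92 − (-$4,372.84) = $7,400.76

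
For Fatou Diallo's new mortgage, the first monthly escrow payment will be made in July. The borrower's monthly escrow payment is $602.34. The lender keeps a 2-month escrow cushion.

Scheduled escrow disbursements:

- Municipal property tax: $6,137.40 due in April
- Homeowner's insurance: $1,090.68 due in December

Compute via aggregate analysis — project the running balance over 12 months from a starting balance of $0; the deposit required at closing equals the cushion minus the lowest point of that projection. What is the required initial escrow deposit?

$2,409.36

Cushion = 2 × $602.34 = $1,204.68
Trial balance (start $0, +$602.34 each month, − disbursements):
  Jul: +$602.34 → $602.34
  Aug: +$602.34 → $1,204.68
  Sep: +$602.34 → $1,807.02
  Oct: +$602.34 → $2,409.36
  Nov: +$602.34 → $3,011.70
  Dec: +$602.34 − $1,090.68 → $2,523.36
  Jan: +$602.34 → $3,125.70
  Feb: +$602.34 → $3,728.04
  Mar: +$602.34 → $4,330.38
  Apr: +$602.34 − $6,137.40 → -$1,204.68
  May: +$602.34 → -$602.34
  Jun: +$602.34 → $0.00
Lowest trial balance = -$1,204.68 (Apr)
Initial deposit = cushion − low point = $1,204.68 − (-$1,204.68) = $2,409.36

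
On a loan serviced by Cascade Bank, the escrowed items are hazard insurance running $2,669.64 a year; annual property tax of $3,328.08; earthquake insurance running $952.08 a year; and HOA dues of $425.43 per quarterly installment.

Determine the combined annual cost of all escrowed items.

Hazard insurance = $2,669.64 annually
Property tax = $3,328.08 annually
Earthquake insurance = $952.08 annually
HOA dues = $425.43 × 4 = $1,701.72 annually
Combined annual = $2,669.64 + $3,328.08 + $952.08 + $1,701.72 = $8,651.52

$8,651.52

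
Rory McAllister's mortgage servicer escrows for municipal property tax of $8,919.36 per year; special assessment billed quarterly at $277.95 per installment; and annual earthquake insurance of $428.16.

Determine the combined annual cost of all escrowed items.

$10,459.32

Municipal property tax = $8,919.36 annually
Special assessment = $277.95 × 4 = $1,111.80 annually
Earthquake insurance = $428.16 annually
Total per year = $8,919.36 + $1,111.80 + $428.16 = $10,459.32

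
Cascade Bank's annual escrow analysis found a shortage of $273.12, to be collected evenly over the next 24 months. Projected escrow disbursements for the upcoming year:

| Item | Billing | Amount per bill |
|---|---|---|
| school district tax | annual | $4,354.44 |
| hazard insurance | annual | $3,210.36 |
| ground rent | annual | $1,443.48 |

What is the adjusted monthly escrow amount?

School district tax: $4,354.44 per year
Hazard insurance: $3,210.36 per year
Ground rent: $1,443.48 per year
Combined annual = $4,354.44 + $3,210.36 + $1,443.48 = $9,008.28
Monthly escrow = $9,008.28 ÷ 12 = $750.69
Shortage spread = $273.12 / 24 = $11.38/mo
New monthly escrow = $750.69 + $11.38 = $762.07

$762.07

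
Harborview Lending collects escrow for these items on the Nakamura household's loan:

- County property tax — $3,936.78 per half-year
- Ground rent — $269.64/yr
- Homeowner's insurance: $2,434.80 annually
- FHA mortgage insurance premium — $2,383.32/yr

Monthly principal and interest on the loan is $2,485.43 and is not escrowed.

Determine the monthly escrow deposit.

County property tax: $3,936.78 × 2 = $7,873.56 annually
Ground rent: $269.64 annually
Homeowner's insurance: $2,434.80 annually
FHA mortgage insurance premium: $2,383.32 annually
Total per year = $12,961.32
Monthly = $12,961.32 / 12 = $1,080.11

$1,080.11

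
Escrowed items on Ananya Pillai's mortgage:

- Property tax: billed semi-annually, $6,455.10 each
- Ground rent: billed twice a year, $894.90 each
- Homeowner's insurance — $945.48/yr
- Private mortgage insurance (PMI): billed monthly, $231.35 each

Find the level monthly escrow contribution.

$1,535.14

Property tax — $6,455.10 × 2 = $12,910.20 annually
Ground rent — $894.90 × 2 = $1,789.80 annually
Homeowner's insurance — $945.48 annually
Private mortgage insurance (PMI) — $231.35 × 12 = $2,776.20 annually
Yearly total = $12,910.20 + $1,789.80 + $945.48 + $2,776.20 = $18,421.68
Per month = $18,421.68 / 12 = $1,535.14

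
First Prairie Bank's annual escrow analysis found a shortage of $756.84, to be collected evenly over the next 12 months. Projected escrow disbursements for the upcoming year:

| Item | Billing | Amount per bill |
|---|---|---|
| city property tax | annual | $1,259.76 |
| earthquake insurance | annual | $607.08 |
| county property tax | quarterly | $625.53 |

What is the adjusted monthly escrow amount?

City property tax: $1,259.76/yr
Earthquake insurance: $607.08/yr
County property tax: $625.53 × 4 = $2,502.12/yr
Total per year = $4,368.96
Monthly = $4,368.96 ÷ 12 = $364.08
Shortage spread = $756.84 / 12 = $63.07/mo
New monthly escrow = $364.08 + $63.07 = $427.15

$427.15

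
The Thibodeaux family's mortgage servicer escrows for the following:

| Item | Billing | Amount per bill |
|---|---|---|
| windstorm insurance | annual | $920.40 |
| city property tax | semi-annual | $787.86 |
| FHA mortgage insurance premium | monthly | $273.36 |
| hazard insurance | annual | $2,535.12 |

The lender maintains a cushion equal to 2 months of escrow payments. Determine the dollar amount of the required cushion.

$1,385.26

Windstorm insurance: $920.40
City property tax: $787.86 × 2 = $1,575.72
FHA mortgage insurance premium: $273.36 × 12 = $3,280.32
Hazard insurance: $2,535.12
Total per year = $920.40 + $1,575.72 + $3,280.32 + $2,535.12 = $8,311.56
Per month = $8,311.56 ÷ 12 = $692.63
Required cushion = 2 × $692.63 = $1,385.26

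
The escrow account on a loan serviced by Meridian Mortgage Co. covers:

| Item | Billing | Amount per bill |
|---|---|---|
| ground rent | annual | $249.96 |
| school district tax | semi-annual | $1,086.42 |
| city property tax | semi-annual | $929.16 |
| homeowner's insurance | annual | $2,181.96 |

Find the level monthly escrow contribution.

$538.59

Ground rent: $249.96 per year
School district tax: $1,086.42 × 2 = $2,172.84 per year
City property tax: $929.16 × 2 = $1,858.32 per year
Homeowner's insurance: $2,181.96 per year
Yearly total = $6,463.08
Base monthly escrow = $6,463.08 ÷ 12 = $538.59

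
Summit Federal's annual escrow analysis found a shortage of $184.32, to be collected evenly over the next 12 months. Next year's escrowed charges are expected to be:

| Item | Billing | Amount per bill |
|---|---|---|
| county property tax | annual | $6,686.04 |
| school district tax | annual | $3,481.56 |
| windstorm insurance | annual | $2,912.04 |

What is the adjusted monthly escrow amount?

County property tax — $6,686.04 annually
School district tax — $3,481.56 annually
Windstorm insurance — $2,912.04 annually
Yearly total = $13,079.64
Monthly = $13,079.64 ÷ 12 = $1,089.97
Shortage spread = $184.32 / 12 = $15.36/mo
New monthly escrow = $1,089.97 + $15.36 = $1,105.33

$1,105.33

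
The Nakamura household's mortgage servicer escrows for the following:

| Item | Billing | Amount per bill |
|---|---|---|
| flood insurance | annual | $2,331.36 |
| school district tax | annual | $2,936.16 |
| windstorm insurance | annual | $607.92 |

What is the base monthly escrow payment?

$489.62

Flood insurance: $2,331.36
School district tax: $2,936.16
Windstorm insurance: $607.92
Annual escrow total = $5,875.44
Base monthly escrow = $5,875.44 / 12 = $489.62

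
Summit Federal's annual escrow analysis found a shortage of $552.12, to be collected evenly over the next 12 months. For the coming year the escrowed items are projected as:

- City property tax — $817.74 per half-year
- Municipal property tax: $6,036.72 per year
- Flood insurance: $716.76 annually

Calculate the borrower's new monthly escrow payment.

City property tax = $817.74 × 2 = $1,635.48/yr
Municipal property tax = $6,036.72/yr
Flood insurance = $716.76/yr
Total per year = $8,388.96
Monthly escrow = $8,388.96 ÷ 12 = $699.08
Shortage spread = $552.12 ÷ 12 = $46.01/mo
New monthly escrow = $699.08 + $46.01 = $745.09

$745.09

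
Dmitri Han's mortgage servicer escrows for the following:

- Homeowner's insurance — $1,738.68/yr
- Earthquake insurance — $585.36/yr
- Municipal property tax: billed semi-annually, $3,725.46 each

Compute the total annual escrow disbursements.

Homeowner's insurance = $1,738.68 per year
Earthquake insurance = $585.36 per year
Municipal property tax = $3,725.46 × 2 = $7,450.92 per year
Total annual escrow = $1,738.68 + $585.36 + $7,450.92 = $9,774.96

$9,774.96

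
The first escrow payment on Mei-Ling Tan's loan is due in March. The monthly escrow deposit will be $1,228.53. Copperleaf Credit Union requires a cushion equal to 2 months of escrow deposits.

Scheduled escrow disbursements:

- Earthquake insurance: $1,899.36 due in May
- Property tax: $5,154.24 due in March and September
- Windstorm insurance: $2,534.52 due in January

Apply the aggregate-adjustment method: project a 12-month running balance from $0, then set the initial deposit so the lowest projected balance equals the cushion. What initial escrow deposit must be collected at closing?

Cushion = 2 × $1,228.53 = $2,457.06
Trial balance (start $0, +$1,228.53 each month, − disbursements):
  Mar: +$1,228.53 − $5,154.24 → -$3,925.71
  Apr: +$1,228.53 → -$2,697.18
  May: +$1,228.53 − $1,899.36 → -$3,368.01
  Jun: +$1,228.53 → -$2,139.48
  Jul: +$1,228.53 → -$910.95
  Aug: +$1,228.53 → $317.58
  Sep: +$1,228.53 − $5,154.24 → -$3,608.13
  Oct: +$1,228.53 → -$2,379.60
  Nov: +$1,228.53 → -$1,151.07
  Dec: +$1,228.53 → $77.46
  Jan: +$1,228.53 − $2,534.52 → -$1,228.53
  Feb: +$1,228.53 → $0.00
Lowest trial balance = -$3,925.71 (Mar)
Initial deposit = cushion − low point = $2,457.06 − (-$3,925.71) = $6,382.77

$6,382.77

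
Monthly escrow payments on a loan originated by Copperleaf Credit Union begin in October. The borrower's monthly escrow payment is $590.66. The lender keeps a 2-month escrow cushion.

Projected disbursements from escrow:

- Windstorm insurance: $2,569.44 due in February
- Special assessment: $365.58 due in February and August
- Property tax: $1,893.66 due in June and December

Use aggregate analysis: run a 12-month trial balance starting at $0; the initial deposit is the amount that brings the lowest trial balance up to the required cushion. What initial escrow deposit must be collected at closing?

$3,056.70

Cushion = 2 × $590.66 = $1,181.32
Trial balance (start $0, +$590.66 each month, − disbursements):
  Oct: +$590.66 → $590.66
  Nov: +$590.66 → $1,181.32
  Dec: +$590.66 − $1,893.66 → -$121.68
  Jan: +$590.66 → $468.98
  Feb: +$590.66 − $2,935.02 → -$1,875.38
  Mar: +$590.66 → -$1,284.72
  Apr: +$590.66 → -$694.06
  May: +$590.66 → -$103.40
  Jun: +$590.66 − $1,893.66 → -$1,406.40
  Jul: +$590.66 → -$815.74
  Aug: +$590.66 − $365.58 → -$590.66
  Sep: +$590.66 → $0.00
Lowest trial balance = -$1,875.38 (Feb)
Initial deposit = cushion − low point = $1,181.32 − (-$1,875.38) = $3,056.70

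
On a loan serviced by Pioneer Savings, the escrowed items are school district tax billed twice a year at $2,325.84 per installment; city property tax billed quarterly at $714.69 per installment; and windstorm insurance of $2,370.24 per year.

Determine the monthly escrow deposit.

School district tax — $2,325.84 × 2 = $4,651.68 annually
City property tax — $714.69 × 4 = $2,858.76 annually
Windstorm insurance — $2,370.24 annually
Annual escrow total = $4,651.68 + $2,858.76 + $2,370.24 = $9,880.68
Monthly escrow = $9,880.68 ÷ 12 = $823.39

$823.39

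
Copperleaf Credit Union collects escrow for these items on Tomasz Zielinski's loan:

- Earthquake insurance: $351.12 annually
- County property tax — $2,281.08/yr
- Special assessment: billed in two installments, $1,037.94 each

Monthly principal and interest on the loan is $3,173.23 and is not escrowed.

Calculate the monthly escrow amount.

$392.34

Earthquake insurance: $351.12/yr
County property tax: $2,281.08/yr
Special assessment: $1,037.94 × 2 = $2,075.88/yr
Annual escrow total = $4,708.08
Base monthly escrow = $4,708.08 ÷ 12 = $392.34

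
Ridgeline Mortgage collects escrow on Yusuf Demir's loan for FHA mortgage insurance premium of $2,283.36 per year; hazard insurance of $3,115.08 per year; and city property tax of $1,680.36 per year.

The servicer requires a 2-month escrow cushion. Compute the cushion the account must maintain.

$1,179.80

FHA mortgage insurance premium: $2,283.36 annually
Hazard insurance: $3,115.08 annually
City property tax: $1,680.36 annually
Total annual escrow = $2,283.36 + $3,115.08 + $1,680.36 = $7,078.80
Base monthly escrow = $7,078.80 ÷ 12 = $589.90
Cushion = 2 × $589.90 = $1,179.80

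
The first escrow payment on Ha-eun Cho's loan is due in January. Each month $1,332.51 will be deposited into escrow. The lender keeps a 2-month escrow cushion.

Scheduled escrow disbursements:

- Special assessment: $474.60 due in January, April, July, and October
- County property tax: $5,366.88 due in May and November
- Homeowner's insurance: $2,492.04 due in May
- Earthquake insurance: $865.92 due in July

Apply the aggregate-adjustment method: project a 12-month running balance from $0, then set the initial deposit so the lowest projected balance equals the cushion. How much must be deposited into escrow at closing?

$4,810.59

Cushion = 2 × $1,332.51 = $2,665.02
Trial balance (start $0, +$1,332.51 each month, − disbursements):
  Jan: +$1,332.51 − $474.60 → $857.91
  Feb: +$1,332.51 → $2,190.42
  Mar: +$1,332.51 → $3,522.93
  Apr: +$1,332.51 − $474.60 → $4,380.84
  May: +$1,332.51 − $7,858.92 → -$2,145.57
  Jun: +$1,332.51 → -$813.06
  Jul: +$1,332.51 − $1,340.52 → -$821.07
  Aug: +$1,332.51 → $511.44
  Sep: +$1,332.51 → $1,843.95
  Oct: +$1,332.51 − $474.60 → $2,701.86
  Nov: +$1,332.51 − $5,366.88 → -$1,332.51
  Dec: +$1,332.51 → $0.00
Lowest trial balance = -$2,145.57 (May)
Initial deposit = cushion − low point = $2,665.02 − (-$2,145.57) = $4,810.59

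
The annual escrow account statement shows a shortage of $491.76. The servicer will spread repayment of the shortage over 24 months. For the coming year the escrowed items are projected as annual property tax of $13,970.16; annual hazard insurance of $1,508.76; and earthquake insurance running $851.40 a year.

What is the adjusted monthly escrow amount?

$1,381.35

Property tax = $13,970.16 annually
Hazard insurance = $1,508.76 annually
Earthquake insurance = $851.40 annually
Total annual escrow = $13,970.16 + $1,508.76 + $851.40 = $16,330.32
Per month = $16,330.32 ÷ 12 = $1,360.86
Shortage per month = $491.76 / 24 = $20.49
New monthly escrow = $1,360.86 + $20.49 = $1,381.35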